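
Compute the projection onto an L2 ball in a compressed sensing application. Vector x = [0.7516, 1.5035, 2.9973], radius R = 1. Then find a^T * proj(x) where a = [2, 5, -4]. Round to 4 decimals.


Step 1: Compute ||x|| (intermediates to 6 decimals).
||x|| = sqrt(0.7516^2 + 1.5035^2 + 2.9973^2) = 3.436455
Step 2: Project.
Since ||x|| > R, scale = R/||x|| = 1/3.436455 = 0.290998, proj(x) = scale * x
proj(x) = [0.218714, 0.437515, 0.872208]
Step 3: Dot product.
a^T * proj(x) = 2*0.218714 + 5*0.437515 - 4*0.872208 = -0.8638


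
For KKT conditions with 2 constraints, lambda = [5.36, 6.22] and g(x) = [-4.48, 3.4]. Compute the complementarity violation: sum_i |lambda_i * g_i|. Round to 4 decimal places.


KKT complementary slackness check:
lambda_1 * g_1 = 5.36 * -4.48 = -24.0128
lambda_2 * g_2 = 6.22 * 3.4 = 21.148
Total violation = 24.0128 + 21.148 = 45.1608


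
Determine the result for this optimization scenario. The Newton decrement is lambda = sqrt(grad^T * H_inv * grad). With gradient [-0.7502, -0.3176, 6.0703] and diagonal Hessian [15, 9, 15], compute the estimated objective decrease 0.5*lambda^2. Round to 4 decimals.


Step 1: H is diagonal, so H^(-1) * g = [-0.05, -0.0353, 0.4047].
Step 2: g^T H^(-1) g = sum_i g_i^2 / H_ii
  = (-0.7502)^2/15 + (-0.3176)^2/9 + (6.0703)^2/15
  = 0.0375 + 0.0112 + 2.4566 = 2.5053
Step 3: Objective decrease = 0.5 * g^T H^(-1) g = 1.2526


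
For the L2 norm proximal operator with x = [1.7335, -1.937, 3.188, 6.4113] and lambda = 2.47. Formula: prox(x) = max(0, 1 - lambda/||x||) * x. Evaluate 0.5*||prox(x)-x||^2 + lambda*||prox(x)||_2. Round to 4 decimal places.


Step 1: Compute ||x||.
||x|| = 7.6174
Step 2: Compute scaling factor.
scale = max(0, 1 - 2.47/7.6174) = 0.6757
Step 3: prox(x) = [1.1714, -1.3089, 2.1543, 4.3324]
||prox(x)|| = 5.1474
Step 4: Proximal objective.
0.5*||prox-x||^2 = 3.0505
lambda*||prox|| = 12.7141
Total = 15.7646


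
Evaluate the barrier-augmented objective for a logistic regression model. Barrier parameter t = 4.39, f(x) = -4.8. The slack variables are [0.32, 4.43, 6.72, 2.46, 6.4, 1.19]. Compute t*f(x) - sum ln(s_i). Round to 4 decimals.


Step 1: Compute log-barrier.
ln values: [-1.1394, 1.4884, 1.9051, 0.9002, 1.8563, 0.174]
phi = -(-1.1394 + 1.4884 + 1.9051 + 0.9002 + 1.8563 + 0.174) = -5.1845
Step 2: Compute augmented objective.
t*f(x) = 4.39*-4.8 = -21.072
Total = -21.072 - 5.1845 = -26.2565


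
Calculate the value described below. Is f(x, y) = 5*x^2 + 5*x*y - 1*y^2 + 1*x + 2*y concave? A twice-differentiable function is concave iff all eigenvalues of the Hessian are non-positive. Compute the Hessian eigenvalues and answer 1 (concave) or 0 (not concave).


The Hessian of f(x,y) = 5*x^2 + 5*x*y - 1*y^2 + 1*x + 2*y is:
H = [[10, 5], [5, -2]]
Trace = 10 - 2 = 8
Determinant = 10*-2 - (5)^2 = -45
Discriminant = (8)^2 - 4*-45 = 244.0
Eigenvalues: lambda_1 = -3.8102, lambda_2 = 11.8102
The function is not concave.

0


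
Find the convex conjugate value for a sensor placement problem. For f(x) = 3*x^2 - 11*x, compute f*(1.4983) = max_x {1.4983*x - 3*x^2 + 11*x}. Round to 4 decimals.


f*(y) = sup_x {y*x - a*x^2 - b*x} = sup_x {(y-b)*x - a*x^2}
FOC: (y - b) - 2a*x = 0 => x* = (y - b)/(2a)
x* = (1.4983 + 11)/(2*3) = 2.0831
f*(1.4983) = (y-b)^2/(4a) = (1.4983 + 11)^2/(4*3)
= 156.2075/12 = 13.0173


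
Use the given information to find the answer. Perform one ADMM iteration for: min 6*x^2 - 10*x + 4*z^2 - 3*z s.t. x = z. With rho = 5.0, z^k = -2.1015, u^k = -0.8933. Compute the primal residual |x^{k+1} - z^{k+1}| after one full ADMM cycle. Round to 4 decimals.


ADMM iteration with rho = 5.0, z^k = -2.1015, u^k = -0.8933
Step 1: x-update.
Minimize 6*x^2 - 10*x + (5.0/2)*(x + 2.1015 - 0.8933)^2
FOC: (2*6 + 5.0)*x = 10 + 5.0*(-2.1015 + 0.8933)
x^{k+1} = 0.2329
Step 2: z-update.
Minimize 4*z^2 - 3*z + (5.0/2)*(0.2329 - z - 0.8933)^2
FOC: (2*4 + 5.0)*z = 3 + 5.0*(0.2329 - 0.8933)
z^{k+1} = -0.0232
Step 3: u-update.
u^{k+1} = -0.8933 + 0.2329 + 0.0232 = -0.6372
Step 4: Primal residual = |0.2329 + 0.0232| = 0.2561


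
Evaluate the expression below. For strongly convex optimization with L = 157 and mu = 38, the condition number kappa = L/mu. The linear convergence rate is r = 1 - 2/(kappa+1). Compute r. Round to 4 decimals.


Step 1: Compute the condition number.
kappa = L/mu = 157/38 = 4.1316
Step 2: Compute the convergence rate.
r = 1 - 2/(kappa + 1) = 1 - 2*mu/(L + mu) = (L - mu)/(L + mu) = 119/195 = 0.6103


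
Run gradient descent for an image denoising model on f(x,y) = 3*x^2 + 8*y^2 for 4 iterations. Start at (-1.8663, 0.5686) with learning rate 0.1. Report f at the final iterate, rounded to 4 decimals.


Gradient descent on f(x,y) = 3*x^2 + 8*y^2.
Starting point: (-1.8663, 0.5686), alpha = 0.1
Step 1: grad_x = 2*3*-1.8663 = -11.1978, grad_y = 2*8*0.5686 = 9.0976
  x_1 = -1.8663 - 0.1*-11.1978 = -0.7465
  y_1 = 0.5686 - 0.1*9.0976 = -0.3412
Step 2: grad_x = 2*3*-0.7465 = -4.4791, grad_y = 2*8*-0.3412 = -5.4586
  x_2 = -0.7465 - 0.1*-4.4791 = -0.2986
  y_2 = -0.3412 - 0.1*-5.4586 = 0.2047
Step 3: grad_x = 2*3*-0.2986 = -1.7916, grad_y = 2*8*0.2047 = 3.2751
  x_3 = -0.2986 - 0.1*-1.7916 = -0.1194
  y_3 = 0.2047 - 0.1*3.2751 = -0.1228
Step 4: grad_x = 2*3*-0.1194 = -0.7167, grad_y = 2*8*-0.1228 = -1.9651
  x_4 = -0.1194 - 0.1*-0.7167 = -0.0478
  y_4 = -0.1228 - 0.1*-1.9651 = 0.0737
f(-0.0478, 0.0737) = 3*(-0.0478)^2 + 8*0.0737^2 = 0.0503


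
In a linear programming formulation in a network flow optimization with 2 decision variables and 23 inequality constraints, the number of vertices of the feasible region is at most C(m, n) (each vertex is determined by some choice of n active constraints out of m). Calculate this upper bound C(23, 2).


Each vertex corresponds to some choice of n active constraints out of m, so the number of vertices is at most C(m, n) = m! / (n!(m-n)!).
m = 23, n = 2
Numerator: 23 * 22
Denominator: 2! = 2
C(23, 2) = 253


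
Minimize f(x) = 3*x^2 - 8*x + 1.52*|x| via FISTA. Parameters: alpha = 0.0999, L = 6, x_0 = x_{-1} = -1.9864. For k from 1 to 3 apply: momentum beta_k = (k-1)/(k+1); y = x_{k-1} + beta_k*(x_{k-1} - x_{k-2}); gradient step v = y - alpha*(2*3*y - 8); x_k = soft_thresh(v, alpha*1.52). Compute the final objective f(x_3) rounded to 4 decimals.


FISTA on f(x) = 3*x^2 - 8*x + 1.52*|x|
L = 6, alpha = 0.0999
Iteration 1: beta = 0.0, y = -1.9864 + 0.0*(-1.9864 + 1.9864) = -1.9864
  grad(y) = -19.9184, v = y - alpha*grad = 0.0034
  prox(v) = soft_thresh(0.0034, 0.1518) = 0.0
Iteration 2: beta = 0.3333, y = 0.0 + 0.3333*(0.0 + 1.9864) = 0.6621
  grad(y) = -4.0272, v = y - alpha*grad = 1.0645
  prox(v) = soft_thresh(1.0645, 0.1518) = 0.9126
Iteration 3: beta = 0.5, y = 0.9126 + 0.5*(0.9126 - 0.0) = 1.3689
  grad(y) = 0.2134, v = y - alpha*grad = 1.3476
  prox(v) = soft_thresh(1.3476, 0.1518) = 1.1957
f(x_3) = 3*1.1957^2 - 8*1.1957 + 1.52*|1.1957| = -3.459


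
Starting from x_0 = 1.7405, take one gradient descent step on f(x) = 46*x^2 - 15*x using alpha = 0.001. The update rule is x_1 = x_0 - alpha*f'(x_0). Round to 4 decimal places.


We compute the gradient at x_0 and apply the update.
f'(x) = 92*x - 15
f'(1.7405) = 92*1.7405 - 15 = 145.126
x_1 = 1.7405 - 0.001*145.126 = 1.5954


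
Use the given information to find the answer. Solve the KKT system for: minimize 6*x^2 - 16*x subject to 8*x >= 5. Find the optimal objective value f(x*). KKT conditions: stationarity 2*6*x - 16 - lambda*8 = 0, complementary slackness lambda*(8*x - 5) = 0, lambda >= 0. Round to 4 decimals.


Step 1: Try lambda = 0 (constraint inactive).
Stationarity: 2*6*x - 16 = 0
x* = 16/(2*6) = 4/3 = 1.3333 (rounded; the exact value 4/3 is used below)
Check constraint: 8*1.3333 = 10.6664 >= 5 -- satisfied.
Step 2: Compute optimal value.
f(x*) = 6*(4/3)^2 - 16*(4/3) = -10.6667


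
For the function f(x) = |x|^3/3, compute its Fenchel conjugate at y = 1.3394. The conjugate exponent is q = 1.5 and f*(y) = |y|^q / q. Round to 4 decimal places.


The conjugate exponent q satisfies 1/p + 1/q = 1.
p = 3, so q = 3/(3 - 1) = 1.5
|y|^q = 1.3394^1.5 = 1.5501
f*(1.3394) = 1.5501 / 1.5 = 1.0334


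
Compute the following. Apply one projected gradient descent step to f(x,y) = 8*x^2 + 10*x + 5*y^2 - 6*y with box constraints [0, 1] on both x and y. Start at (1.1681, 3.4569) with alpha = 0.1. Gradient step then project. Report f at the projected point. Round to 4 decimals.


Step 1: Compute gradient at (1.1681, 3.4569).
grad_x = 2*8*1.1681 + 10 = 28.6896
grad_y = 2*5*3.4569 - 6 = 28.569
Step 2: Gradient step.
x_raw = 1.1681 - 0.1*28.6896 = -1.7009
y_raw = 3.4569 - 0.1*28.569 = 0.6
Step 3: Project onto [0, 1].
x_proj = clip(-1.7009) = 0.0
y_proj = clip(0.6) = 0.6
Step 4: Evaluate f.
f(0.0, 0.6) = -1.8


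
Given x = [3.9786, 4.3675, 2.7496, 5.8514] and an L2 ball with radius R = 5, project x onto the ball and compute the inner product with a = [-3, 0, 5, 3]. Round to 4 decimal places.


Step 1: Compute ||x|| (intermediates to 6 decimals).
||x|| = sqrt(3.9786^2 + 4.3675^2 + 2.7496^2 + 5.8514^2) = 8.758053
Step 2: Project.
Since ||x|| > R, scale = R/||x|| = 5/8.758053 = 0.570903, proj(x) = scale * x
proj(x) = [2.271395, 2.493419, 1.569755, 3.340582]
Step 3: Dot product.
a^T * proj(x) = -3*2.271395 + 0*2.493419 + 5*1.569755 + 3*3.340582 = 11.0563


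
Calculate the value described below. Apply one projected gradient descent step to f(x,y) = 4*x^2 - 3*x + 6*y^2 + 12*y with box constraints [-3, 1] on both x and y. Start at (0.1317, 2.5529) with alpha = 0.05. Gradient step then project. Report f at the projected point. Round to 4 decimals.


Step 1: Compute gradient at (0.1317, 2.5529).
grad_x = 2*4*0.1317 - 3 = -1.9464
grad_y = 2*6*2.5529 + 12 = 42.6348
Step 2: Gradient step.
x_raw = 0.1317 - 0.05*-1.9464 = 0.229
y_raw = 2.5529 - 0.05*42.6348 = 0.4212
Step 3: Project onto [-3, 1].
x_proj = clip(0.229) = 0.229
y_proj = clip(0.4212) = 0.4212
Step 4: Evaluate f.
f(0.229, 0.4212) = 5.6409


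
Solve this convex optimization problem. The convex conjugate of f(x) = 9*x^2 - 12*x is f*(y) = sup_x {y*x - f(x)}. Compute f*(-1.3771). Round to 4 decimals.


f*(y) = sup_x {y*x - a*x^2 - b*x} = sup_x {(y-b)*x - a*x^2}
FOC: (y - b) - 2a*x = 0 => x* = (y - b)/(2a)
x* = (-1.3771 + 12)/(2*9) = 0.5902
f*(-1.3771) = (y-b)^2/(4a) = (-1.3771 + 12)^2/(4*9)
= 112.846/36 = 3.1346


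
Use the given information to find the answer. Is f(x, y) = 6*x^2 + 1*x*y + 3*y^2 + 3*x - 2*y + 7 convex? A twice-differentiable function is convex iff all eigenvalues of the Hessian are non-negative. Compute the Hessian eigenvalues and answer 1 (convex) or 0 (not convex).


The Hessian of f(x,y) = 6*x^2 + 1*x*y + 3*y^2 + 3*x - 2*y + 7 is:
H = [[12, 1], [1, 6]]
Trace = 12 + 6 = 18
Determinant = 12*6 - (1)^2 = 71
Discriminant = (18)^2 - 4*71 = 40.0
Eigenvalues: lambda_1 = 5.8377, lambda_2 = 12.1623
The function is convex.

1


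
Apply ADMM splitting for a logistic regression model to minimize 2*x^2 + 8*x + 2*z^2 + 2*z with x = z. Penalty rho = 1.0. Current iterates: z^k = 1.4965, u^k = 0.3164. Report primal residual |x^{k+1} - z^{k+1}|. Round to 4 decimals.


ADMM iteration with rho = 1.0, z^k = 1.4965, u^k = 0.3164
Step 1: x-update.
Minimize 2*x^2 + 8*x + (1.0/2)*(x - 1.4965 + 0.3164)^2
FOC: (2*2 + 1.0)*x = -8 + 1.0*(1.4965 - 0.3164)
x^{k+1} = -1.364
Step 2: z-update.
Minimize 2*z^2 + 2*z + (1.0/2)*(-1.364 - z + 0.3164)^2
FOC: (2*2 + 1.0)*z = -2 + 1.0*(-1.364 + 0.3164)
z^{k+1} = -0.6095
Step 3: u-update.
u^{k+1} = 0.3164 - 1.364 + 0.6095 = -0.4381
Step 4: Primal residual = |-1.364 + 0.6095| = 0.7545


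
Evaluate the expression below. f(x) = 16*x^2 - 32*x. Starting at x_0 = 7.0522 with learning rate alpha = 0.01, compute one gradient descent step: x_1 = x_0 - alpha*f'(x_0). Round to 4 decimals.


We compute the gradient at x_0 and apply the update.
f'(x) = 32*x - 32
f'(7.0522) = 32*7.0522 - 32 = 193.6704
x_1 = 7.0522 - 0.01*193.6704 = 5.1155


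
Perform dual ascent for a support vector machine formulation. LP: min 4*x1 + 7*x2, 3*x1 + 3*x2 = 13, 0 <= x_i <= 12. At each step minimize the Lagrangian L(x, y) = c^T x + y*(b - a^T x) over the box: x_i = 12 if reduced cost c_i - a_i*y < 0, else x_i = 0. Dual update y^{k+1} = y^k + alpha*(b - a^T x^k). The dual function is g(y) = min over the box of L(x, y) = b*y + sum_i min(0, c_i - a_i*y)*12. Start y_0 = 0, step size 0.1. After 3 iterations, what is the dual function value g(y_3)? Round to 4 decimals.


Dual ascent for LP: min 4*x1 + 7*x2, 3*x1 + 3*x2 = 13, 0 <= x_i <= 12
Step 1: y^k = 0.0, reduced costs: (4.0, 7.0)
  x^k = (0.0, 0.0), subgradient = b - a^T x = 13.0
  y^{k+1} = 0.0 + 0.1*13.0 = 1.3
Step 2: y^k = 1.3, reduced costs: (0.1, 3.1)
  x^k = (0.0, 0.0), subgradient = b - a^T x = 13.0
  y^{k+1} = 1.3 + 0.1*13.0 = 2.6
Step 3: y^k = 2.6, reduced costs: (-3.8, -0.8)
  x^k = (12.0, 12.0), subgradient = b - a^T x = -59.0
  y^{k+1} = 2.6 + 0.1*-59.0 = -3.3
Dual objective at y_3 = -3.3: reduced costs (13.9, 16.9), box minimizer x = (0.0, 0.0)
g(y_3) = b*y + (c1 - a1*y)*x1 + (c2 - a2*y)*x2 = 13*(-3.3) + 13.9*0.0 + 16.9*0.0 = -42.9 + 0.0 + 0.0 = -42.9


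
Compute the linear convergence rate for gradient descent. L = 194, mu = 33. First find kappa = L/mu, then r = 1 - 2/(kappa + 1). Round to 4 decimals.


Step 1: Compute the condition number.
kappa = L/mu = 194/33 = 5.8788
Step 2: Compute the convergence rate.
r = 1 - 2/(kappa + 1) = 1 - 2*mu/(L + mu) = (L - mu)/(L + mu) = 161/227 = 0.7093


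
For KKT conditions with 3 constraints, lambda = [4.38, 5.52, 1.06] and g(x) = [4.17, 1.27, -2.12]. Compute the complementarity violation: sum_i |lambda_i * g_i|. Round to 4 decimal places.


KKT complementary slackness check:
lambda_1 * g_1 = 4.38 * 4.17 = 18.2646
lambda_2 * g_2 = 5.52 * 1.27 = 7.0104
lambda_3 * g_3 = 1.06 * -2.12 = -2.2472
Total violation = 18.2646 + 7.0104 + 2.2472 = 27.5222


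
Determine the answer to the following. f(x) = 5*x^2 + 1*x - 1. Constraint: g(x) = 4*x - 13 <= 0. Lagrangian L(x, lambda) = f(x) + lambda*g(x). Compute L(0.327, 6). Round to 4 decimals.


Step 1: Evaluate f(x).
f(0.327) = 5*0.327^2 + 1*0.327 - 1 = -0.1384
Step 2: Evaluate g(x).
g(0.327) = 4*0.327 - 13 = -11.692
Step 3: Compute Lagrangian.
L = -0.1384 + 6*-11.692 = -70.2904


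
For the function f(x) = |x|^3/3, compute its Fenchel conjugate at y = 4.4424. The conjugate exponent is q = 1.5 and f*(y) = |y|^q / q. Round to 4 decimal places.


The conjugate exponent q satisfies 1/p + 1/q = 1.
p = 3, so q = 3/(3 - 1) = 1.5
|y|^q = 4.4424^1.5 = 9.3632
f*(4.4424) = 9.3632 / 1.5 = 6.2422


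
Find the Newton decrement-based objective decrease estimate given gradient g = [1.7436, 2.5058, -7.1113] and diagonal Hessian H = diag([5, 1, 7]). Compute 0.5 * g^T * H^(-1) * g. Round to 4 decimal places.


Step 1: H is diagonal, so H^(-1) * g = [0.3487, 2.5058, -1.0159].
Step 2: g^T H^(-1) g = sum_i g_i^2 / H_ii
  = (1.7436)^2/5 + (2.5058)^2/1 + (-7.1113)^2/7
  = 0.608 + 6.279 + 7.2244 = 14.1114
Step 3: Objective decrease = 0.5 * g^T H^(-1) g = 7.0557


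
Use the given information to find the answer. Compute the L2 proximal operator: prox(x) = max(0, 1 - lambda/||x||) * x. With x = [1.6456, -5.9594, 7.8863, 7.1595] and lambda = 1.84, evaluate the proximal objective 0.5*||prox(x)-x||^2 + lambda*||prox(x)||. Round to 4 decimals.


Step 1: Compute ||x||.
||x|| = 12.3156
Step 2: Compute scaling factor.
scale = max(0, 1 - 1.84/12.3156) = 0.8506
Step 3: prox(x) = [1.3997, -5.069, 6.7081, 6.0898]
||prox(x)|| = 10.4756
Step 4: Proximal objective.
0.5*||prox-x||^2 = 1.6928
lambda*||prox|| = 19.2751
Total = 20.9679


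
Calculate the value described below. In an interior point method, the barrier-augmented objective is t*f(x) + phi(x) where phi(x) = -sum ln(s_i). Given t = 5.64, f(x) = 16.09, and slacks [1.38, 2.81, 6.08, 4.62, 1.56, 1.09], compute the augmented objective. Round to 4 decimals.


Step 1: Compute log-barrier.
ln values: [0.3221, 1.0332, 1.805, 1.5304, 0.4447, 0.0862]
phi = -(0.3221 + 1.0332 + 1.805 + 1.5304 + 0.4447 + 0.0862) = -5.2215
Step 2: Compute augmented objective.
t*f(x) = 5.64*16.09 = 90.7476
Total = 90.7476 - 5.2215 = 85.5261


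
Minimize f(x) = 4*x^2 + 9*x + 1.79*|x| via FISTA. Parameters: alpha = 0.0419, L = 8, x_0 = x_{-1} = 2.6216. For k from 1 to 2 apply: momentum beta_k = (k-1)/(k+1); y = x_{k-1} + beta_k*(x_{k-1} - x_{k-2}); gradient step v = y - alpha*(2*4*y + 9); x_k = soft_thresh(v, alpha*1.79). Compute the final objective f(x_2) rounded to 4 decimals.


FISTA on f(x) = 4*x^2 + 9*x + 1.79*|x|
L = 8, alpha = 0.0419
Iteration 1: beta = 0.0, y = 2.6216 + 0.0*(2.6216 - 2.6216) = 2.6216
  grad(y) = 29.9728, v = y - alpha*grad = 1.3657
  prox(v) = soft_thresh(1.3657, 0.075) = 1.2907
Iteration 2: beta = 0.3333, y = 1.2907 + 0.3333*(1.2907 - 2.6216) = 0.8471
  grad(y) = 15.7769, v = y - alpha*grad = 0.1861
  prox(v) = soft_thresh(0.1861, 0.075) = 0.1111
f(x_2) = 4*0.1111^2 + 9*0.1111 + 1.79*|0.1111| = 1.2477


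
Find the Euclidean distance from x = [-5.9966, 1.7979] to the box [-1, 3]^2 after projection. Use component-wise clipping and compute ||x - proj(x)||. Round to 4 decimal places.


Project each component onto [-1, 3].
clip(-5.9966) = -1.0, clip(1.7979) = 1.7979
Projection = [-1.0, 1.7979]
Squared diffs: [24.966, 0.0]
Distance = sqrt(24.966) = 4.9966


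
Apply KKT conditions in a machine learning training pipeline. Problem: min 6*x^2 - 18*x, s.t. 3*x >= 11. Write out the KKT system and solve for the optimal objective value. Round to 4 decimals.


Step 1: Try lambda = 0 (constraint inactive).
x_unc = 18/(2*6) = 1.5
Check: 3*1.5 = 4.5 < 11 -- violated!
Step 2: Constraint must be active: 3*x = 11
x* = 11/3 = 3.6667 (rounded; the exact value 11/3 is used below)
lambda = (2*6*(11/3) - 18)/3 = 8.6667
Step 3: Compute optimal value.
f(x*) = 6*(11/3)^2 - 18*(11/3) = 14.6667


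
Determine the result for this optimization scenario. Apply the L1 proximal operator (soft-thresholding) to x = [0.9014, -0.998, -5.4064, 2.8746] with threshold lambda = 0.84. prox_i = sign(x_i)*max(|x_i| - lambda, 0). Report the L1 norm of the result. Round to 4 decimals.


Soft-thresholding with lambda = 0.84:
prox(0.9014) = sign(0.9014)*max(|0.9014| - 0.84, 0) = 0.0614
prox(-0.998) = sign(-0.998)*max(|-0.998| - 0.84, 0) = -0.158
prox(-5.4064) = sign(-5.4064)*max(|-5.4064| - 0.84, 0) = -4.5664
prox(2.8746) = sign(2.8746)*max(|2.8746| - 0.84, 0) = 2.0346
prox(x) = [0.0614, -0.158, -4.5664, 2.0346]
||prox(x)||_1 = 0.0614 + 0.158 + 4.5664 + 2.0346 = 6.8204


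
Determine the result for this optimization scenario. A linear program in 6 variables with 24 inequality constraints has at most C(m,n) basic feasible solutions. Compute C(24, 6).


Each vertex corresponds to some choice of n active constraints out of m, so the number of vertices is at most C(m, n) = m! / (n!(m-n)!).
m = 24, n = 6
Numerator: 24 * 23 * 22 * 21 * 20 * 19
Denominator: 6! = 720
C(24, 6) = 134596


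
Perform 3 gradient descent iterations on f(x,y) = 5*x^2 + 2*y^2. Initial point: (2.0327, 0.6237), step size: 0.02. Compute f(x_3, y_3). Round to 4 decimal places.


Gradient descent on f(x,y) = 5*x^2 + 2*y^2.
Starting point: (2.0327, 0.6237), alpha = 0.02
Step 1: grad_x = 2*5*2.0327 = 20.327, grad_y = 2*2*0.6237 = 2.4948
  x_1 = 2.0327 - 0.02*20.327 = 1.6262
  y_1 = 0.6237 - 0.02*2.4948 = 0.5738
Step 2: grad_x = 2*5*1.6262 = 16.2616, grad_y = 2*2*0.5738 = 2.2952
  x_2 = 1.6262 - 0.02*16.2616 = 1.3009
  y_2 = 0.5738 - 0.02*2.2952 = 0.5279
Step 3: grad_x = 2*5*1.3009 = 13.0093, grad_y = 2*2*0.5279 = 2.1116
  x_3 = 1.3009 - 0.02*13.0093 = 1.0407
  y_3 = 0.5279 - 0.02*2.1116 = 0.4857
f(1.0407, 0.4857) = 5*1.0407^2 + 2*0.4857^2 = 5.8875


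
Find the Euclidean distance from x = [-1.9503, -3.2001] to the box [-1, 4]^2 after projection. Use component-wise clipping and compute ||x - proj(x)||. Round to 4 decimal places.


Project each component onto [-1, 4].
clip(-1.9503) = -1.0, clip(-3.2001) = -1.0
Projection = [-1.0, -1.0]
Squared diffs: [0.9031, 4.8404]
Distance = sqrt(5.7435) = 2.3966


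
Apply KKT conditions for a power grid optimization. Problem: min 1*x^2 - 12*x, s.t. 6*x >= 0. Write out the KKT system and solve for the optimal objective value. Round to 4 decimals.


Step 1: Try lambda = 0 (constraint inactive).
Stationarity: 2*1*x - 12 = 0
x* = 12/(2*1) = 6.0
Check constraint: 6*6.0 = 36.0 >= 0 -- satisfied.
Step 2: Compute optimal value.
f(x*) = 1*6.0^2 - 12*6.0 = -36.0


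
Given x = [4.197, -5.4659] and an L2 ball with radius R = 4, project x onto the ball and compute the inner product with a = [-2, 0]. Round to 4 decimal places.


Step 1: Compute ||x|| (intermediates to 6 decimals).
||x|| = sqrt(4.197^2 + (-5.4659)^2) = 6.891362
Step 2: Project.
Since ||x|| > R, scale = R/||x|| = 4/6.891362 = 0.580437, proj(x) = scale * x
proj(x) = [2.436094, -3.172611]
Step 3: Dot product.
a^T * proj(x) = -2*2.436094 + 0*(-3.172611) = -4.8722


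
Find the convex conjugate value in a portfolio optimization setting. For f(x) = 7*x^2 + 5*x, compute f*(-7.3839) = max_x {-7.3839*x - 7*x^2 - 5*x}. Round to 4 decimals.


f*(y) = sup_x {y*x - a*x^2 - b*x} = sup_x {(y-b)*x - a*x^2}
FOC: (y - b) - 2a*x = 0 => x* = (y - b)/(2a)
x* = (-7.3839 - 5)/(2*7) = -0.8846
f*(-7.3839) = (y-b)^2/(4a) = (-7.3839 - 5)^2/(4*7)
= 153.361/28 = 5.4772


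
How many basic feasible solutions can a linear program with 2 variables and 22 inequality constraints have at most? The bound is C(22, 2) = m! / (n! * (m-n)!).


Each vertex corresponds to some choice of n active constraints out of m, so the number of vertices is at most C(m, n) = m! / (n!(m-n)!).
m = 22, n = 2
Numerator: 22 * 21
Denominator: 2! = 2
C(22, 2) = 231


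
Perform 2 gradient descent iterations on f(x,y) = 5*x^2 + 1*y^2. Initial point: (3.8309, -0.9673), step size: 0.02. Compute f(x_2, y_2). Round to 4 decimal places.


Gradient descent on f(x,y) = 5*x^2 + 1*y^2.
Starting point: (3.8309, -0.9673), alpha = 0.02
Step 1: grad_x = 2*5*3.8309 = 38.309, grad_y = 2*1*-0.9673 = -1.9346
  x_1 = 3.8309 - 0.02*38.309 = 3.0647
  y_1 = -0.9673 - 0.02*-1.9346 = -0.9286
Step 2: grad_x = 2*5*3.0647 = 30.6472, grad_y = 2*1*-0.9286 = -1.8572
  x_2 = 3.0647 - 0.02*30.6472 = 2.4518
  y_2 = -0.9286 - 0.02*-1.8572 = -0.8915
f(2.4518, -0.8915) = 5*2.4518^2 + 1*(-0.8915)^2 = 30.8507


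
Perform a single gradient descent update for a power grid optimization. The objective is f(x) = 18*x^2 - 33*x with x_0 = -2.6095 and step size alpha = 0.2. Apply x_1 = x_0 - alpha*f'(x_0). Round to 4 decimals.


We compute the gradient at x_0 and apply the update.
f'(x) = 36*x - 33
f'(-2.6095) = 36*-2.6095 - 33 = -126.942
x_1 = -2.6095 - 0.2*-126.942 = 22.7789


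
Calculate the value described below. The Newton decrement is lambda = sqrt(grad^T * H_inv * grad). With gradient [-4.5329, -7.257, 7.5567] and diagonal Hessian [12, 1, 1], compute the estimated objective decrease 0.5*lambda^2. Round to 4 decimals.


Step 1: H is diagonal, so H^(-1) * g = [-0.3777, -7.257, 7.5567].
Step 2: g^T H^(-1) g = sum_i g_i^2 / H_ii
  = (-4.5329)^2/12 + (-7.257)^2/1 + (7.5567)^2/1
  = 1.7123 + 52.664 + 57.1037 = 111.48
Step 3: Objective decrease = 0.5 * g^T H^(-1) g = 55.74


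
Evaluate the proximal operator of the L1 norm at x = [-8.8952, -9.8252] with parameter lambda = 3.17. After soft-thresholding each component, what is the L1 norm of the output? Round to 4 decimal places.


Soft-thresholding with lambda = 3.17:
prox(-8.8952) = sign(-8.8952)*max(|-8.8952| - 3.17, 0) = -5.7252
prox(-9.8252) = sign(-9.8252)*max(|-9.8252| - 3.17, 0) = -6.6552
prox(x) = [-5.7252, -6.6552]
||prox(x)||_1 = 5.7252 + 6.6552 = 12.3804


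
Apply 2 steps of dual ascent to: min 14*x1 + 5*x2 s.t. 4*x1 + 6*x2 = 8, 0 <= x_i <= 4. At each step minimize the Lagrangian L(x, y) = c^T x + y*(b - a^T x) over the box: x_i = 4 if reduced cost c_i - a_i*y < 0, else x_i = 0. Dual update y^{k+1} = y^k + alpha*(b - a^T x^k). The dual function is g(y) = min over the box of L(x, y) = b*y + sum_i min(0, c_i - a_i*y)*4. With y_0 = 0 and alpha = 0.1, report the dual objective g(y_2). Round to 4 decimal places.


Dual ascent for LP: min 14*x1 + 5*x2, 4*x1 + 6*x2 = 8, 0 <= x_i <= 4
Step 1: y^k = 0.0, reduced costs: (14.0, 5.0)
  x^k = (0.0, 0.0), subgradient = b - a^T x = 8.0
  y^{k+1} = 0.0 + 0.1*8.0 = 0.8
Step 2: y^k = 0.8, reduced costs: (10.8, 0.2)
  x^k = (0.0, 0.0), subgradient = b - a^T x = 8.0
  y^{k+1} = 0.8 + 0.1*8.0 = 1.6
Dual objective at y_2 = 1.6: reduced costs (7.6, -4.6), box minimizer x = (0.0, 4.0)
g(y_2) = b*y + (c1 - a1*y)*x1 + (c2 - a2*y)*x2 = 8*1.6 + 7.6*0.0 + (-4.6)*4.0 = 12.8 + 0.0 - 18.4 = -5.6


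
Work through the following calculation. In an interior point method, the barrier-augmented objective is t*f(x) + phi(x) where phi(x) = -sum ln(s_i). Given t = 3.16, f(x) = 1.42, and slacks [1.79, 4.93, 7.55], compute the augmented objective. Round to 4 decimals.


Step 1: Compute log-barrier.
ln values: [0.5822, 1.5953, 2.0215]
phi = -(0.5822 + 1.5953 + 2.0215) = -4.1991
Step 2: Compute augmented objective.
t*f(x) = 3.16*1.42 = 4.4872
Total = 4.4872 - 4.1991 = 0.2881


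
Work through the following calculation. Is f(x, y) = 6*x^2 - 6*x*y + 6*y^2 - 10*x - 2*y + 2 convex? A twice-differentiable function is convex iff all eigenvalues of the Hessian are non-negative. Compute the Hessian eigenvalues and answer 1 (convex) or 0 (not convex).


The Hessian of f(x,y) = 6*x^2 - 6*x*y + 6*y^2 - 10*x - 2*y + 2 is:
H = [[12, -6], [-6, 12]]
Trace = 12 + 12 = 24
Determinant = 12*12 - (-6)^2 = 108
Discriminant = (24)^2 - 4*108 = 144.0
Eigenvalues: lambda_1 = 6.0, lambda_2 = 18.0
The function is convex.

1


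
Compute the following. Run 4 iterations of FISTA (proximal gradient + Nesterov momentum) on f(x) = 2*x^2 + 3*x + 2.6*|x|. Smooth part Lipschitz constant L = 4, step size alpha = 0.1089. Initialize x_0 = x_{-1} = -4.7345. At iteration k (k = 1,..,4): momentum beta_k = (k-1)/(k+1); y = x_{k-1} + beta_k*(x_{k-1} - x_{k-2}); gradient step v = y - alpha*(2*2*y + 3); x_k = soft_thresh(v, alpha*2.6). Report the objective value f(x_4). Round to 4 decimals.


FISTA on f(x) = 2*x^2 + 3*x + 2.6*|x|
L = 4, alpha = 0.1089
Iteration 1: beta = 0.0, y = -4.7345 + 0.0*(-4.7345 + 4.7345) = -4.7345
  grad(y) = -15.938, v = y - alpha*grad = -2.9989
  prox(v) = soft_thresh(-2.9989, 0.2831) = -2.7157
Iteration 2: beta = 0.3333, y = -2.7157 + 0.3333*(-2.7157 + 4.7345) = -2.0428
  grad(y) = -5.1711, v = y - alpha*grad = -1.4796
  prox(v) = soft_thresh(-1.4796, 0.2831) = -1.1965
Iteration 3: beta = 0.5, y = -1.1965 + 0.5*(-1.1965 + 2.7157) = -0.4369
  grad(y) = 1.2524, v = y - alpha*grad = -0.5733
  prox(v) = soft_thresh(-0.5733, 0.2831) = -0.2901
Iteration 4: beta = 0.6, y = -0.2901 + 0.6*(-0.2901 + 1.1965) = 0.2537
  grad(y) = 4.0147, v = y - alpha*grad = -0.1835
  prox(v) = soft_thresh(-0.1835, 0.2831) = 0.0
f(x_4) = 2*0.0^2 + 3*0.0 + 2.6*|0.0| = 0.0


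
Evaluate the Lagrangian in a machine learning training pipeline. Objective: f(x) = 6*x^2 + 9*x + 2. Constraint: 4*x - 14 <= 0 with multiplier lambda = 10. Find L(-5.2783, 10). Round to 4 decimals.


Step 1: Evaluate f(x).
f(-5.2783) = 6*(-5.2783)^2 + 9*(-5.2783) + 2 = 121.658
Step 2: Evaluate g(x).
g(-5.2783) = 4*-5.2783 - 14 = -35.1132
Step 3: Compute Lagrangian.
L = 121.658 + 10*-35.1132 = -229.474


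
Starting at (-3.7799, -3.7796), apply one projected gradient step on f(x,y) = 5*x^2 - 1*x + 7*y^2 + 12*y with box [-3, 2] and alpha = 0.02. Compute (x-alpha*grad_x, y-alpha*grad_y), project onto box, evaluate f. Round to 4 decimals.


Step 1: Compute gradient at (-3.7799, -3.7796).
grad_x = 2*5*-3.7799 - 1 = -38.799
grad_y = 2*7*-3.7796 + 12 = -40.9144
Step 2: Gradient step.
x_raw = -3.7799 - 0.02*-38.799 = -3.0039
y_raw = -3.7796 - 0.02*-40.9144 = -2.9613
Step 3: Project onto [-3, 2].
x_proj = clip(-3.0039) = -3.0
y_proj = clip(-2.9613) = -2.9613
Step 4: Evaluate f.
f(-3.0, -2.9613) = 73.8498


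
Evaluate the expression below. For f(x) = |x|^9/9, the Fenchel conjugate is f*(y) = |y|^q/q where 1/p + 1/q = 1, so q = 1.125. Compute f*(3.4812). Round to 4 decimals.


The conjugate exponent q satisfies 1/p + 1/q = 1.
p = 9, so q = 9/(9 - 1) = 1.125
|y|^q = 3.4812^1.125 = 4.0686
f*(3.4812) = 4.0686 / 1.125 = 3.6165


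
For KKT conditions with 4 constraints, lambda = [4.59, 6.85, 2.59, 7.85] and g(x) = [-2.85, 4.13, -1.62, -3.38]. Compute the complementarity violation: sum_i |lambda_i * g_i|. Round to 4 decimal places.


KKT complementary slackness check:
lambda_1 * g_1 = 4.59 * -2.85 = -13.0815
lambda_2 * g_2 = 6.85 * 4.13 = 28.2905
lambda_3 * g_3 = 2.59 * -1.62 = -4.1958
lambda_4 * g_4 = 7.85 * -3.38 = -26.533
Total violation = 13.0815 + 28.2905 + 4.1958 + 26.533 = 72.1008


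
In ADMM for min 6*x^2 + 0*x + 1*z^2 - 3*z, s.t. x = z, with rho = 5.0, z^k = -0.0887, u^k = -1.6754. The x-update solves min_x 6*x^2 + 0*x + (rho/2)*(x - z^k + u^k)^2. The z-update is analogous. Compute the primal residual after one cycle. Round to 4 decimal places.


ADMM iteration with rho = 5.0, z^k = -0.0887, u^k = -1.6754
Step 1: x-update.
Minimize 6*x^2 + 0*x + (5.0/2)*(x + 0.0887 - 1.6754)^2
FOC: (2*6 + 5.0)*x = 0 + 5.0*(-0.0887 + 1.6754)
x^{k+1} = 0.4667
Step 2: z-update.
Minimize 1*z^2 - 3*z + (5.0/2)*(0.4667 - z - 1.6754)^2
FOC: (2*1 + 5.0)*z = 3 + 5.0*(0.4667 - 1.6754)
z^{k+1} = -0.4348
Step 3: u-update.
u^{k+1} = -1.6754 + 0.4667 + 0.4348 = -0.7739
Step 4: Primal residual = |0.4667 + 0.4348| = 0.9015


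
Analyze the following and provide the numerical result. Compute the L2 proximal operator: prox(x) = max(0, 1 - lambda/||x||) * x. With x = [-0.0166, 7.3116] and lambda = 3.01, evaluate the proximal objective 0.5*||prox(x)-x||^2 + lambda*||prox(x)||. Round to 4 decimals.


Step 1: Compute ||x||.
||x|| = 7.3116
Step 2: Compute scaling factor.
scale = max(0, 1 - 3.01/7.3116) = 0.5883
Step 3: prox(x) = [-0.0098, 4.3016]
||prox(x)|| = 4.3016
Step 4: Proximal objective.
0.5*||prox-x||^2 = 4.5301
lambda*||prox|| = 12.9478
Total = 17.4779


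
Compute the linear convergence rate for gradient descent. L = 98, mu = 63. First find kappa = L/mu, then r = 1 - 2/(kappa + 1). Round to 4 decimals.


Step 1: Compute the condition number.
kappa = L/mu = 98/63 = 1.5556
Step 2: Compute the convergence rate.
r = 1 - 2/(kappa + 1) = 1 - 2*mu/(L + mu) = (L - mu)/(L + mu) = 35/161 = 0.2174


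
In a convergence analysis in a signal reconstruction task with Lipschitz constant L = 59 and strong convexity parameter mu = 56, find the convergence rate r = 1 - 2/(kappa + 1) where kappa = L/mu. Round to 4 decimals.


Step 1: Compute the condition number.
kappa = L/mu = 59/56 = 1.0536
Step 2: Compute the convergence rate.
r = 1 - 2/(kappa + 1) = 1 - 2*mu/(L + mu) = (L - mu)/(L + mu) = 3/115 = 0.0261


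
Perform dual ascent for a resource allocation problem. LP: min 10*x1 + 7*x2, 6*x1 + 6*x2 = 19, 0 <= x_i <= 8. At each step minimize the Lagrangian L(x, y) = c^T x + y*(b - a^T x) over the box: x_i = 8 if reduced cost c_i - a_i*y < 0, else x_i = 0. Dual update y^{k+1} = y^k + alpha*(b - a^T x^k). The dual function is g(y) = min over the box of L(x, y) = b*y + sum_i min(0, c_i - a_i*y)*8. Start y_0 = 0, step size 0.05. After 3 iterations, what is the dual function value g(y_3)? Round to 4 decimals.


Dual ascent for LP: min 10*x1 + 7*x2, 6*x1 + 6*x2 = 19, 0 <= x_i <= 8
Step 1: y^k = 0.0, reduced costs: (10.0, 7.0)
  x^k = (0.0, 0.0), subgradient = b - a^T x = 19.0
  y^{k+1} = 0.0 + 0.05*19.0 = 0.95
Step 2: y^k = 0.95, reduced costs: (4.3, 1.3)
  x^k = (0.0, 0.0), subgradient = b - a^T x = 19.0
  y^{k+1} = 0.95 + 0.05*19.0 = 1.9
Step 3: y^k = 1.9, reduced costs: (-1.4, -4.4)
  x^k = (8.0, 8.0), subgradient = b - a^T x = -77.0
  y^{k+1} = 1.9 + 0.05*-77.0 = -1.95
Dual objective at y_3 = -1.95: reduced costs (21.7, 18.7), box minimizer x = (0.0, 0.0)
g(y_3) = b*y + (c1 - a1*y)*x1 + (c2 - a2*y)*x2 = 19*(-1.95) + 21.7*0.0 + 18.7*0.0 = -37.05 + 0.0 + 0.0 = -37.05


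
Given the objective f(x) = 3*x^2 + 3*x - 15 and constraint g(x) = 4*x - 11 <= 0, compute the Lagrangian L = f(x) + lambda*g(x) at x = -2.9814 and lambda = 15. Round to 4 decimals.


Step 1: Evaluate f(x).
f(-2.9814) = 3*(-2.9814)^2 + 3*(-2.9814) - 15 = 2.722
Step 2: Evaluate g(x).
g(-2.9814) = 4*-2.9814 - 11 = -22.9256
Step 3: Compute Lagrangian.
L = 2.722 + 15*-22.9256 = -341.162


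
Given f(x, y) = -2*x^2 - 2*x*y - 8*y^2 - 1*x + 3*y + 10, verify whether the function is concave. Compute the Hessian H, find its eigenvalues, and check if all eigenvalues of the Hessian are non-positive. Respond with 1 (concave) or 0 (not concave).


The Hessian of f(x,y) = -2*x^2 - 2*x*y - 8*y^2 - 1*x + 3*y + 10 is:
H = [[-4, -2], [-2, -16]]
Trace = -4 - 16 = -20
Determinant = -4*-16 - (-2)^2 = 60
Discriminant = (-20)^2 - 4*60 = 160.0
Eigenvalues: lambda_1 = -16.3246, lambda_2 = -3.6754
The function is concave.

1


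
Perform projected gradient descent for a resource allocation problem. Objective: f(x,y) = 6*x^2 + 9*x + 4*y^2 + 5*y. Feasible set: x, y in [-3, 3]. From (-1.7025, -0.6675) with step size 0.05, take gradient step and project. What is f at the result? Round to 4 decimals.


Step 1: Compute gradient at (-1.7025, -0.6675).
grad_x = 2*6*-1.7025 + 9 = -11.43
grad_y = 2*4*-0.6675 + 5 = -0.34
Step 2: Gradient step.
x_raw = -1.7025 - 0.05*-11.43 = -1.131
y_raw = -0.6675 - 0.05*-0.34 = -0.6505
Step 3: Project onto [-3, 3].
x_proj = clip(-1.131) = -1.131
y_proj = clip(-0.6505) = -0.6505
Step 4: Evaluate f.
f(-1.131, -0.6505) = -4.0639


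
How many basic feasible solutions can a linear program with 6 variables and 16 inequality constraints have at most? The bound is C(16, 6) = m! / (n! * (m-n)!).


Each vertex corresponds to some choice of n active constraints out of m, so the number of vertices is at most C(m, n) = m! / (n!(m-n)!).
m = 16, n = 6
Numerator: 16 * 15 * 14 * 13 * 12 * 11
Denominator: 6! = 720
C(16, 6) = 8008


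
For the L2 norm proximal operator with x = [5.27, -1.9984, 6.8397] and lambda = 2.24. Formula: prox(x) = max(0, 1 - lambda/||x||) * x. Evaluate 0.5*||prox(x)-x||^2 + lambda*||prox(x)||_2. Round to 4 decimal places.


Step 1: Compute ||x||.
||x|| = 8.8627
Step 2: Compute scaling factor.
scale = max(0, 1 - 2.24/8.8627) = 0.7473
Step 3: prox(x) = [3.938, -1.4933, 5.111]
||prox(x)|| = 6.6227
Step 4: Proximal objective.
0.5*||prox-x||^2 = 2.5088
lambda*||prox|| = 14.8348
Total = 17.3437


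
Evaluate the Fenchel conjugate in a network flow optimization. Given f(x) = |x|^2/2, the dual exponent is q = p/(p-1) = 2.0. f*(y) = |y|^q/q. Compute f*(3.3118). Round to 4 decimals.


The conjugate exponent q satisfies 1/p + 1/q = 1.
p = 2, so q = 2/(2 - 1) = 2.0
|y|^q = 3.3118^2.0 = 10.968
f*(3.3118) = 10.968 / 2.0 = 5.484


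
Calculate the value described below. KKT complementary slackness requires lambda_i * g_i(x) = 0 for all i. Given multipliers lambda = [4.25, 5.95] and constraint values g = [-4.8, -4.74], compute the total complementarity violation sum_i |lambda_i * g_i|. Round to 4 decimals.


KKT complementary slackness check:
lambda_1 * g_1 = 4.25 * -4.8 = -20.4
lambda_2 * g_2 = 5.95 * -4.74 = -28.203
Total violation = 20.4 + 28.203 = 48.603


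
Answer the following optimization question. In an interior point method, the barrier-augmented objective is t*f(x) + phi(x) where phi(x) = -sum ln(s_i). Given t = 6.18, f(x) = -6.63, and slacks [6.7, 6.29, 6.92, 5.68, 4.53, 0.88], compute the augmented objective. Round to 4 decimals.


Step 1: Compute log-barrier.
ln values: [1.9021, 1.839, 1.9344, 1.737, 1.5107, -0.1278]
phi = -(1.9021 + 1.839 + 1.9344 + 1.737 + 1.5107 - 0.1278) = -8.7953
Step 2: Compute augmented objective.
t*f(x) = 6.18*-6.63 = -40.9734
Total = -40.9734 - 8.7953 = -49.7687


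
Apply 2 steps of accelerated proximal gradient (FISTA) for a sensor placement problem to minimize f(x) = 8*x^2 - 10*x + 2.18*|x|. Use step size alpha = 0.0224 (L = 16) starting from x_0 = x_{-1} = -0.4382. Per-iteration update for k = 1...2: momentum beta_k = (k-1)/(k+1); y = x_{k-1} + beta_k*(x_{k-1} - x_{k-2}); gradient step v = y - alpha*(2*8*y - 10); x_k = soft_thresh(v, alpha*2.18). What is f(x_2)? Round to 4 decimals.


FISTA on f(x) = 8*x^2 - 10*x + 2.18*|x|
L = 16, alpha = 0.0224
Iteration 1: beta = 0.0, y = -0.4382 + 0.0*(-0.4382 + 0.4382) = -0.4382
  grad(y) = -17.0112, v = y - alpha*grad = -0.0571
  prox(v) = soft_thresh(-0.0571, 0.0488) = -0.0083
Iteration 2: beta = 0.3333, y = -0.0083 + 0.3333*(-0.0083 + 0.4382) = 0.135
  grad(y) = -7.8404, v = y - alpha*grad = 0.3106
  prox(v) = soft_thresh(0.3106, 0.0488) = 0.2618
f(x_2) = 8*0.2618^2 - 10*0.2618 + 2.18*|0.2618| = -1.4989


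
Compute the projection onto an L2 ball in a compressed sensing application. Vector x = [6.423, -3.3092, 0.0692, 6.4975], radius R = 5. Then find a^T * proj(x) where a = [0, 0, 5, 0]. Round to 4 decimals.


Step 1: Compute ||x|| (intermediates to 6 decimals).
||x|| = sqrt(6.423^2 + (-3.3092)^2 + 0.0692^2 + 6.4975^2) = 9.717409
Step 2: Project.
Since ||x|| > R, scale = R/||x|| = 5/9.717409 = 0.51454, proj(x) = scale * x
proj(x) = [3.30489, -1.702716, 0.035606, 3.343224]
Step 3: Dot product.
a^T * proj(x) = 0*3.30489 + 0*(-1.702716) + 5*0.035606 + 0*3.343224 = 0.178


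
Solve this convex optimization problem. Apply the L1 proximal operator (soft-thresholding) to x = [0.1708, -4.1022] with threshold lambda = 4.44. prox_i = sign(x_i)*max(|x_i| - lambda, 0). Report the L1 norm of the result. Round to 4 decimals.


Soft-thresholding with lambda = 4.44:
prox(0.1708) = sign(0.1708)*max(|0.1708| - 4.44, 0) = 0.0
prox(-4.1022) = sign(-4.1022)*max(|-4.1022| - 4.44, 0) = 0.0
prox(x) = [0.0, 0.0]
||prox(x)||_1 = 0.0 + 0.0 = 0.0


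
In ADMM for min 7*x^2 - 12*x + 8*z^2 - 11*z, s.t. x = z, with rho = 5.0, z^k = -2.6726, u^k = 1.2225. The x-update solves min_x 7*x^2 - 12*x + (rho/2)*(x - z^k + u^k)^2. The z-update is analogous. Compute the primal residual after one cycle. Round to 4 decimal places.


ADMM iteration with rho = 5.0, z^k = -2.6726, u^k = 1.2225
Step 1: x-update.
Minimize 7*x^2 - 12*x + (5.0/2)*(x + 2.6726 + 1.2225)^2
FOC: (2*7 + 5.0)*x = 12 + 5.0*(-2.6726 - 1.2225)
x^{k+1} = -0.3934
Step 2: z-update.
Minimize 8*z^2 - 11*z + (5.0/2)*(-0.3934 - z + 1.2225)^2
FOC: (2*8 + 5.0)*z = 11 + 5.0*(-0.3934 + 1.2225)
z^{k+1} = 0.7212
Step 3: u-update.
u^{k+1} = 1.2225 - 0.3934 - 0.7212 = 0.1078
Step 4: Primal residual = |-0.3934 - 0.7212| = 1.1147


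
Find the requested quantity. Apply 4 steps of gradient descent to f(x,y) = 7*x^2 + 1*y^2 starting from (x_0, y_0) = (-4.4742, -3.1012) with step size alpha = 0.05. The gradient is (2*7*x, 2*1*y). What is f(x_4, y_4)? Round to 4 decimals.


Gradient descent on f(x,y) = 7*x^2 + 1*y^2.
Starting point: (-4.4742, -3.1012), alpha = 0.05
Step 1: grad_x = 2*7*-4.4742 = -62.6388, grad_y = 2*1*-3.1012 = -6.2024
  x_1 = -4.4742 - 0.05*-62.6388 = -1.3423
  y_1 = -3.1012 - 0.05*-6.2024 = -2.7911
Step 2: grad_x = 2*7*-1.3423 = -18.7916, grad_y = 2*1*-2.7911 = -5.5822
  x_2 = -1.3423 - 0.05*-18.7916 = -0.4027
  y_2 = -2.7911 - 0.05*-5.5822 = -2.512
Step 3: grad_x = 2*7*-0.4027 = -5.6375, grad_y = 2*1*-2.512 = -5.0239
  x_3 = -0.4027 - 0.05*-5.6375 = -0.1208
  y_3 = -2.512 - 0.05*-5.0239 = -2.2608
Step 4: grad_x = 2*7*-0.1208 = -1.6912, grad_y = 2*1*-2.2608 = -4.5215
  x_4 = -0.1208 - 0.05*-1.6912 = -0.0362
  y_4 = -2.2608 - 0.05*-4.5215 = -2.0347
f(-0.0362, -2.0347) = 7*(-0.0362)^2 + 1*(-2.0347)^2 = 4.1492


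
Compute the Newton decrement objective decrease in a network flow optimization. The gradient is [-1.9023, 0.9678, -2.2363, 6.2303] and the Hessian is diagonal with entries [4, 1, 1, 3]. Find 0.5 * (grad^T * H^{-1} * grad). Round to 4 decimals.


Step 1: H is diagonal, so H^(-1) * g = [-0.4756, 0.9678, -2.2363, 2.0768].
Step 2: g^T H^(-1) g = sum_i g_i^2 / H_ii
  = (-1.9023)^2/4 + (0.9678)^2/1 + (-2.2363)^2/1 + (6.2303)^2/3
  = 0.9047 + 0.9366 + 5.001 + 12.9389 = 19.7812
Step 3: Objective decrease = 0.5 * g^T H^(-1) g = 9.8906


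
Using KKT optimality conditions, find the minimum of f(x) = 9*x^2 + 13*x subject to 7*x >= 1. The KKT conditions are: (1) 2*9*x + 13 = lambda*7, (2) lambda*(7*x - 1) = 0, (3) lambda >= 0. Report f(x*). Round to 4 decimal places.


Step 1: Try lambda = 0 (constraint inactive).
x_unc = -13/(2*9) = -0.7222
Check: 7*-0.7222 = -5.0554 < 1 -- violated!
Step 2: Constraint must be active: 7*x = 1
x* = 1/7 = 0.1429 (rounded; the exact value 1/7 is used below)
lambda = (2*9*(1/7) + 13)/7 = 2.2245
Step 3: Compute optimal value.
f(x*) = 9*(1/7)^2 + 13*(1/7) = 2.0408
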